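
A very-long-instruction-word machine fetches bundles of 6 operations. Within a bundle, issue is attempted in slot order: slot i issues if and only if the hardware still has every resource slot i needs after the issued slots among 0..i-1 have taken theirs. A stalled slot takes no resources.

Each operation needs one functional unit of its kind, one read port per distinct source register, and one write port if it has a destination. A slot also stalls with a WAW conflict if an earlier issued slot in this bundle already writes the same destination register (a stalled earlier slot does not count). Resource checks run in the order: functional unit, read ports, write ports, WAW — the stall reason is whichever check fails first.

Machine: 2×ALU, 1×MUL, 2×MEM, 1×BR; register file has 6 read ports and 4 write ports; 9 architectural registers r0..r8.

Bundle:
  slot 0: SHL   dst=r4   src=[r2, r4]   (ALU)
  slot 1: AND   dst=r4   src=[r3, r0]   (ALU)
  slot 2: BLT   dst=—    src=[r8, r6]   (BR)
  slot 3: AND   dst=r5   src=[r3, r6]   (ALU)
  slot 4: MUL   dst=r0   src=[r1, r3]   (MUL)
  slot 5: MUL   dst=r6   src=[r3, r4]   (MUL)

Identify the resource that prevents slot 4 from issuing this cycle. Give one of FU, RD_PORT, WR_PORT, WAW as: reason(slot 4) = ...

#0 ALU src=r2,r4 dispatched  <A:1 Mu:1 Ld:2 B:1 rd:4 wr:3>
#1 ALU src=r3,r0 held:WAW  <A:1 Mu:1 Ld:2 B:1 rd:4 wr:3>
#2 BR src=r8,r6 dispatched  <A:1 Mu:1 Ld:2 B:0 rd:2 wr:3>
#3 ALU src=r3,r6 dispatched  <A:0 Mu:1 Ld:2 B:0 rd:0 wr:2>
#4 MUL src=r1,r3 held:RD_PORT  <A:0 Mu:1 Ld:2 B:0 rd:0 wr:2>
#5 MUL src=r3,r4 held:RD_PORT  <A:0 Mu:1 Ld:2 B:0 rd:0 wr:2>

reason(slot 4) = RD_PORT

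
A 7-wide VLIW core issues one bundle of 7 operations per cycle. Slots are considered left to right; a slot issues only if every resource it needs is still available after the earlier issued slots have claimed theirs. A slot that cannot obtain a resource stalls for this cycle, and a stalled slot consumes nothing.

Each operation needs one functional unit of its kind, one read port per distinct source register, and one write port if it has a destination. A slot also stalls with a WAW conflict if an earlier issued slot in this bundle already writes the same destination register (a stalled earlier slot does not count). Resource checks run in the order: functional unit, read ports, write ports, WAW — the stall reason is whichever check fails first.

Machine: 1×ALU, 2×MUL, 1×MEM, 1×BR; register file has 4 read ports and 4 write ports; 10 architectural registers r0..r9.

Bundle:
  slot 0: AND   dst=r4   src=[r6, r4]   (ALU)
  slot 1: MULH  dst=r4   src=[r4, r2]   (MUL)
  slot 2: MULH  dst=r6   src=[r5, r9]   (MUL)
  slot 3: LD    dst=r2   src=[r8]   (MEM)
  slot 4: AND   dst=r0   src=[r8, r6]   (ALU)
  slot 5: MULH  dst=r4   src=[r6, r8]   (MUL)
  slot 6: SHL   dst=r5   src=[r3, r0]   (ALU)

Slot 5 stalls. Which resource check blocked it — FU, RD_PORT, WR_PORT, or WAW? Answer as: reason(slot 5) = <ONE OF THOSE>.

slot 0 (ALU): ISSUE — free A0,Mu2,Ld1,B1 rp2 wp3
slot 1 (MUL): stall WAW — free A0,Mu2,Ld1,B1 rp2 wp3
slot 2 (MUL): ISSUE — free A0,Mu1,Ld1,B1 rp0 wp2
slot 3 (MEM): stall RD_PORT — free A0,Mu1,Ld1,B1 rp0 wp2
slot 4 (ALU): stall FU — free A0,Mu1,Ld1,B1 rp0 wp2
slot 5 (MUL): stall RD_PORT — free A0,Mu1,Ld1,B1 rp0 wp2
slot 6 (ALU): stall FU — free A0,Mu1,Ld1,B1 rp0 wp2

reason(slot 5) = RD_PORT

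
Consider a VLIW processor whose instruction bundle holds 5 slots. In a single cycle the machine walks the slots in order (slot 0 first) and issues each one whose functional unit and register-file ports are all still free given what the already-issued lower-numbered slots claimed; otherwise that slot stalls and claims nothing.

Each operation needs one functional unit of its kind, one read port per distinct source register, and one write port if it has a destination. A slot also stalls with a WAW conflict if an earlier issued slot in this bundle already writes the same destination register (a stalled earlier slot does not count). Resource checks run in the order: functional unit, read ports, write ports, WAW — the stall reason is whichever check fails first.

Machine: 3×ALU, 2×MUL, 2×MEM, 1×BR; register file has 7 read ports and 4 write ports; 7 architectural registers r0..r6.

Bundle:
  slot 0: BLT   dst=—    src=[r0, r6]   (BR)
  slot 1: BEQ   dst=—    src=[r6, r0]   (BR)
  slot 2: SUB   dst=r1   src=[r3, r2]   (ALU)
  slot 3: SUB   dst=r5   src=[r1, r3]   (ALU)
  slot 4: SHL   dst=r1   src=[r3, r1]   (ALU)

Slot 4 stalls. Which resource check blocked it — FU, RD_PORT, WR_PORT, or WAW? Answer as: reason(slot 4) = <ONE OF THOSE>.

[0] BR needs rd=2 wr=0: ok; after: ALU=3 MUL=2 MEM=2 BR=0, R=5, W=4
[1] BR needs rd=2 wr=0: FU; after: ALU=3 MUL=2 MEM=2 BR=0, R=5, W=4
[2] ALU needs rd=2 wr=1: ok; after: ALU=2 MUL=2 MEM=2 BR=0, R=3, W=3
[3] ALU needs rd=2 wr=1: ok; after: ALU=1 MUL=2 MEM=2 BR=0, R=1, W=2
[4] ALU needs rd=2 wr=1: RD_PORT; after: ALU=1 MUL=2 MEM=2 BR=0, R=1, W=2

reason(slot 4) = RD_PORT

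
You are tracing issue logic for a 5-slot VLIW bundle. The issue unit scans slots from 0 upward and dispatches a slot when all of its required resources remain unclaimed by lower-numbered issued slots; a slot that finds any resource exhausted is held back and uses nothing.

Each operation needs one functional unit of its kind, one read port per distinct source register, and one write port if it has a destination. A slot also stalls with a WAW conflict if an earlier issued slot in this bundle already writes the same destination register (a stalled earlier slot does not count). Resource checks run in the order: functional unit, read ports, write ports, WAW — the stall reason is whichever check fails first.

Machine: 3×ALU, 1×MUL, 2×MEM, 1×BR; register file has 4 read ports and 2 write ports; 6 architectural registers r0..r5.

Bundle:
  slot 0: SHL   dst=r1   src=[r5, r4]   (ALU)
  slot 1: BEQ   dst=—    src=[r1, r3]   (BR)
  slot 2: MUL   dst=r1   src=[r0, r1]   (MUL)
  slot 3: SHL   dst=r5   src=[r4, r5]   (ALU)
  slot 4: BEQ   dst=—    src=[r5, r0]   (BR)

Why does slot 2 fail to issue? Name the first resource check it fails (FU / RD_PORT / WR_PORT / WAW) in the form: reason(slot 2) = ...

slot 0 (ALU): ISSUE — free A2,Mu1,Ld2,B1 rp2 wp1
slot 1 (BR): ISSUE — free A2,Mu1,Ld2,B0 rp0 wp1
slot 2 (MUL): stall RD_PORT — free A2,Mu1,Ld2,B0 rp0 wp1
slot 3 (ALU): stall RD_PORT — free A2,Mu1,Ld2,B0 rp0 wp1
slot 4 (BR): stall FU — free A2,Mu1,Ld2,B0 rp0 wp1

reason(slot 2) = RD_PORT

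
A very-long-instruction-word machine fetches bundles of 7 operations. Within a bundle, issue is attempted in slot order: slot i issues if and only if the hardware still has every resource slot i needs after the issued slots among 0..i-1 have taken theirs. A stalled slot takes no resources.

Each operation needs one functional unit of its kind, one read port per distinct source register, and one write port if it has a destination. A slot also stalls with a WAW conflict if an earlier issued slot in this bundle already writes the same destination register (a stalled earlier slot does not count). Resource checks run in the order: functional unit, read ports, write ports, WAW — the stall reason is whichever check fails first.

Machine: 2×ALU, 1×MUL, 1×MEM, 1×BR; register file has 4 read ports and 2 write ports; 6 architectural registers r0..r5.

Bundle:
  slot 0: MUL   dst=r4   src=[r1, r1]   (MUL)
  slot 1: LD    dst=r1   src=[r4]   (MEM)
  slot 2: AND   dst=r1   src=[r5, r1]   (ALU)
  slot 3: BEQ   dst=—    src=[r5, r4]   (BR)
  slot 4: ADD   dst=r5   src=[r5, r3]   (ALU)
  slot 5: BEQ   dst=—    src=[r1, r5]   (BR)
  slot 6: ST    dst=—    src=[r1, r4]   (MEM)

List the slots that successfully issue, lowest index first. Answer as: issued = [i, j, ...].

  0. MUL→r4 ⇒ go  {2A/0Mu/1Ld/1B | 3r 1w}
  1. MEM→r1 ⇒ go  {2A/0Mu/0Ld/1B | 2r 0w}
  2. ALU→r1 ⇒ no(WR_PORT)  {2A/0Mu/0Ld/1B | 2r 0w}
  3. BR ⇒ go  {2A/0Mu/0Ld/0B | 0r 0w}
  4. ALU→r5 ⇒ no(RD_PORT)  {2A/0Mu/0Ld/0B | 0r 0w}
  5. BR ⇒ no(FU)  {2A/0Mu/0Ld/0B | 0r 0w}
  6. MEM ⇒ no(FU)  {2A/0Mu/0Ld/0B | 0r 0w}

issued = [0, 1, 3]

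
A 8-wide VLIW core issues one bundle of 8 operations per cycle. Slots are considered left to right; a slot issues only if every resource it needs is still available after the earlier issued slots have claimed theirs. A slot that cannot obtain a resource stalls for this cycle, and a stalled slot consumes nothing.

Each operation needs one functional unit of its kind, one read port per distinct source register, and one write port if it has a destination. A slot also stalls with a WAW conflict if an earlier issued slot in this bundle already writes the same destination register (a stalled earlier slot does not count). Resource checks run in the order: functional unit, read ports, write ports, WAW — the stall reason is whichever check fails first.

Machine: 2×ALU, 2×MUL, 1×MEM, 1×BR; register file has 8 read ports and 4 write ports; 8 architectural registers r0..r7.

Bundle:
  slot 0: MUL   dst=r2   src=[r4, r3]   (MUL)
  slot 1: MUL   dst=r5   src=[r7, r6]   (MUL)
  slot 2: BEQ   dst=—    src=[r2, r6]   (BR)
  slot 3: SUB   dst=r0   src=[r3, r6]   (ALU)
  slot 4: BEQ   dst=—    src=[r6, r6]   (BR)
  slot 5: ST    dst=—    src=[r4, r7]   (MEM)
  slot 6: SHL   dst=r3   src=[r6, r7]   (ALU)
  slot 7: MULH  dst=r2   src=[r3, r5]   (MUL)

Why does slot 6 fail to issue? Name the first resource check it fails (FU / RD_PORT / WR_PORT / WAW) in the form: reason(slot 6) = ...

(0) want 1×MUL +2rd +1wr — yes → AL2|MU1|ME1|BR1|rd6|wr3
(1) want 1×MUL +2rd +1wr — yes → AL2|MU0|ME1|BR1|rd4|wr2
(2) want 1×BR +2rd +0wr — yes → AL2|MU0|ME1|BR0|rd2|wr2
(3) want 1×ALU +2rd +1wr — yes → AL1|MU0|ME1|BR0|rd0|wr1
(4) want 1×BR +1rd +0wr — FU → AL1|MU0|ME1|BR0|rd0|wr1
(5) want 1×MEM +2rd +0wr — RD_PORT → AL1|MU0|ME1|BR0|rd0|wr1
(6) want 1×ALU +2rd +1wr — RD_PORT → AL1|MU0|ME1|BR0|rd0|wr1
(7) want 1×MUL +2rd +1wr — FU → AL1|MU0|ME1|BR0|rd0|wr1

reason(slot 6) = RD_PORT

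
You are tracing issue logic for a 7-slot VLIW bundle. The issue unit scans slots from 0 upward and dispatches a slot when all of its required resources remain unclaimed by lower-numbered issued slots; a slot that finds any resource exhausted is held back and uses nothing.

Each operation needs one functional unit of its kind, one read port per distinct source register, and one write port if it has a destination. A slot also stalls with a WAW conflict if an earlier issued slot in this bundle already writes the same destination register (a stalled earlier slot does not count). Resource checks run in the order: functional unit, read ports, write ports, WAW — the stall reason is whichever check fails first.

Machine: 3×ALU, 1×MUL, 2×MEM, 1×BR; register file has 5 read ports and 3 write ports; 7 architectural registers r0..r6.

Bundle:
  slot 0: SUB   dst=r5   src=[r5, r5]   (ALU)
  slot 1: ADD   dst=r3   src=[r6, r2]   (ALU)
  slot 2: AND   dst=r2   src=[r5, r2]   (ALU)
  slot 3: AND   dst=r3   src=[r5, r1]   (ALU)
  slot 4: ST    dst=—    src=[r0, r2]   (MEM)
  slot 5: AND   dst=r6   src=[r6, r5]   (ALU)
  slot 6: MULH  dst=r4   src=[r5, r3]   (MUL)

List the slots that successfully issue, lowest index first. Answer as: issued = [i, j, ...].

issued = [0, 1, 2]

#0 ALU src=r5,r5 dispatched  <A:2 Mu:1 Ld:2 B:1 rd:4 wr:2>
#1 ALU src=r6,r2 dispatched  <A:1 Mu:1 Ld:2 B:1 rd:2 wr:1>
#2 ALU src=r5,r2 dispatched  <A:0 Mu:1 Ld:2 B:1 rd:0 wr:0>
#3 ALU src=r5,r1 held:FU  <A:0 Mu:1 Ld:2 B:1 rd:0 wr:0>
#4 MEM src=r0,r2 held:RD_PORT  <A:0 Mu:1 Ld:2 B:1 rd:0 wr:0>
#5 ALU src=r6,r5 held:FU  <A:0 Mu:1 Ld:2 B:1 rd:0 wr:0>
#6 MUL src=r5,r3 held:RD_PORT  <A:0 Mu:1 Ld:2 B:1 rd:0 wr:0>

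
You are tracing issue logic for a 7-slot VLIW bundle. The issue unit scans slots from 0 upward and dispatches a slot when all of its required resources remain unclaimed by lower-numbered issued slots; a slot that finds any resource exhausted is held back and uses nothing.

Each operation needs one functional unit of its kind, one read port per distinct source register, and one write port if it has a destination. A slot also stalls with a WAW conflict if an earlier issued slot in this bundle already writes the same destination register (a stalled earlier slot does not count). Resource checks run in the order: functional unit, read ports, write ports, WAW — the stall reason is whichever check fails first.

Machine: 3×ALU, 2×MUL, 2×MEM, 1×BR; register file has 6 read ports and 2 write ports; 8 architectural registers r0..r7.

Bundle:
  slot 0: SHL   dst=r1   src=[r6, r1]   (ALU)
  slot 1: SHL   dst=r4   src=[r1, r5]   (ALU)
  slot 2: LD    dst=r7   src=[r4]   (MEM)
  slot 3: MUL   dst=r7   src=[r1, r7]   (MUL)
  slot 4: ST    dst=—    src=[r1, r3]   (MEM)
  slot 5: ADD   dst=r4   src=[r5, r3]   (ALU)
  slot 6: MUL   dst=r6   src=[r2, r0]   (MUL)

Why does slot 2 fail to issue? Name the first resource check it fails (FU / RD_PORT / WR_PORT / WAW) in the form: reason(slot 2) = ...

slot 0 (ALU): ISSUE — free A2,Mu2,Ld2,B1 rp4 wp1
slot 1 (ALU): ISSUE — free A1,Mu2,Ld2,B1 rp2 wp0
slot 2 (MEM): stall WR_PORT — free A1,Mu2,Ld2,B1 rp2 wp0
slot 3 (MUL): stall WR_PORT — free A1,Mu2,Ld2,B1 rp2 wp0
slot 4 (MEM): ISSUE — free A1,Mu2,Ld1,B1 rp0 wp0
slot 5 (ALU): stall RD_PORT — free A1,Mu2,Ld1,B1 rp0 wp0
slot 6 (MUL): stall RD_PORT — free A1,Mu2,Ld1,B1 rp0 wp0

reason(slot 2) = WR_PORT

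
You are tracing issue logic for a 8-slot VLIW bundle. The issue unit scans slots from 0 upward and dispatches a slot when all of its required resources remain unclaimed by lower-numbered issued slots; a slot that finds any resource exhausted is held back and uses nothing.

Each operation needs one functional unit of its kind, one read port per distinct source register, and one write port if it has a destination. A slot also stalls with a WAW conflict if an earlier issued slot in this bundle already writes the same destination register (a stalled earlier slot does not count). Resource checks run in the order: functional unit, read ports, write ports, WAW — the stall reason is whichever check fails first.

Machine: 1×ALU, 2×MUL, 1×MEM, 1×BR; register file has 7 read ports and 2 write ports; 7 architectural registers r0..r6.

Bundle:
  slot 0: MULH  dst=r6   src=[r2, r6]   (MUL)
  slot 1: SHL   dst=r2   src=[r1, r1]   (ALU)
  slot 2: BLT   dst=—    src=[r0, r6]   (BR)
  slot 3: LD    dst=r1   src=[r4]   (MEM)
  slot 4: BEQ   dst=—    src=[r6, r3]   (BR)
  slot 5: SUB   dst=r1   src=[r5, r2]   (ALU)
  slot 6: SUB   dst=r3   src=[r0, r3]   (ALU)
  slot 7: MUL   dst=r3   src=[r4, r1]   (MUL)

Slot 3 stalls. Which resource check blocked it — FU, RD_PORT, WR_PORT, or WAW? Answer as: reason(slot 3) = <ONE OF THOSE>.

reason(slot 3) = WR_PORT

(0) want 1×MUL +2rd +1wr — yes → AL1|MU1|ME1|BR1|rd5|wr1
(1) want 1×ALU +1rd +1wr — yes → AL0|MU1|ME1|BR1|rd4|wr0
(2) want 1×BR +2rd +0wr — yes → AL0|MU1|ME1|BR0|rd2|wr0
(3) want 1×MEM +1rd +1wr — WR_PORT → AL0|MU1|ME1|BR0|rd2|wr0
(4) want 1×BR +2rd +0wr — FU → AL0|MU1|ME1|BR0|rd2|wr0
(5) want 1×ALU +2rd +1wr — FU → AL0|MU1|ME1|BR0|rd2|wr0
(6) want 1×ALU +2rd +1wr — FU → AL0|MU1|ME1|BR0|rd2|wr0
(7) want 1×MUL +2rd +1wr — WR_PORT → AL0|MU1|ME1|BR0|rd2|wr0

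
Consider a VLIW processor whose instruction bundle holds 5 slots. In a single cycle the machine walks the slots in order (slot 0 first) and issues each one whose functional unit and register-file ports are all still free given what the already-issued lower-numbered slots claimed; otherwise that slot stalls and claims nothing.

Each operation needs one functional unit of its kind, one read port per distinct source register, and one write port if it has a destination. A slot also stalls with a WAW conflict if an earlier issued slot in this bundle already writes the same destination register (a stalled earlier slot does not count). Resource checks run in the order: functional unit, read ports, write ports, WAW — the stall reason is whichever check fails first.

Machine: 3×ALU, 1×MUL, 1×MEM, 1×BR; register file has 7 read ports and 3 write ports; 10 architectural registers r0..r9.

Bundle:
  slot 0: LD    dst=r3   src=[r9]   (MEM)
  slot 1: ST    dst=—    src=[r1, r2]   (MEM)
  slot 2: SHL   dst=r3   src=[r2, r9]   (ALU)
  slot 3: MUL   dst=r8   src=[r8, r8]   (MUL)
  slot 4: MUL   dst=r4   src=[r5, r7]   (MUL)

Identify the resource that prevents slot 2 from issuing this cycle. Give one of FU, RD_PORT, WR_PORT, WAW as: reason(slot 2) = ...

  0. MEM→r3 ⇒ go  {3A/1Mu/0Ld/1B | 6r 2w}
  1. MEM ⇒ no(FU)  {3A/1Mu/0Ld/1B | 6r 2w}
  2. ALU→r3 ⇒ no(WAW)  {3A/1Mu/0Ld/1B | 6r 2w}
  3. MUL→r8 ⇒ go  {3A/0Mu/0Ld/1B | 5r 1w}
  4. MUL→r4 ⇒ no(FU)  {3A/0Mu/0Ld/1B | 5r 1w}

reason(slot 2) = WAW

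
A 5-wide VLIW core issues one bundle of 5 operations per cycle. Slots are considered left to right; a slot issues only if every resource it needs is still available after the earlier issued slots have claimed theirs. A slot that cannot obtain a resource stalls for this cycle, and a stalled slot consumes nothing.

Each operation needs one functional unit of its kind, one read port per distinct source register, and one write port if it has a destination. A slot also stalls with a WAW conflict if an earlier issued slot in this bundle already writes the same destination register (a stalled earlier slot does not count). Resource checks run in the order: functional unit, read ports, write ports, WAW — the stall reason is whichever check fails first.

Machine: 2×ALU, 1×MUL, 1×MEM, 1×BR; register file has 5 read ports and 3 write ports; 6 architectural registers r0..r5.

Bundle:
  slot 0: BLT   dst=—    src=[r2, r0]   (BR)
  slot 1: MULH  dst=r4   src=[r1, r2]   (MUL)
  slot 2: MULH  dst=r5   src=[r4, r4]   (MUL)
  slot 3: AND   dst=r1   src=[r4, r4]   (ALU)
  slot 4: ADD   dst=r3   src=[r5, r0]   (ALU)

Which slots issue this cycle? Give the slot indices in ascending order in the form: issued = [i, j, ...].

issued = [0, 1, 3]

  0. BR ⇒ go  {2A/1Mu/1Ld/0B | 3r 3w}
  1. MUL→r4 ⇒ go  {2A/0Mu/1Ld/0B | 1r 2w}
  2. MUL→r5 ⇒ no(FU)  {2A/0Mu/1Ld/0B | 1r 2w}
  3. ALU→r1 ⇒ go  {1A/0Mu/1Ld/0B | 0r 1w}
  4. ALU→r3 ⇒ no(RD_PORT)  {1A/0Mu/1Ld/0B | 0r 1w}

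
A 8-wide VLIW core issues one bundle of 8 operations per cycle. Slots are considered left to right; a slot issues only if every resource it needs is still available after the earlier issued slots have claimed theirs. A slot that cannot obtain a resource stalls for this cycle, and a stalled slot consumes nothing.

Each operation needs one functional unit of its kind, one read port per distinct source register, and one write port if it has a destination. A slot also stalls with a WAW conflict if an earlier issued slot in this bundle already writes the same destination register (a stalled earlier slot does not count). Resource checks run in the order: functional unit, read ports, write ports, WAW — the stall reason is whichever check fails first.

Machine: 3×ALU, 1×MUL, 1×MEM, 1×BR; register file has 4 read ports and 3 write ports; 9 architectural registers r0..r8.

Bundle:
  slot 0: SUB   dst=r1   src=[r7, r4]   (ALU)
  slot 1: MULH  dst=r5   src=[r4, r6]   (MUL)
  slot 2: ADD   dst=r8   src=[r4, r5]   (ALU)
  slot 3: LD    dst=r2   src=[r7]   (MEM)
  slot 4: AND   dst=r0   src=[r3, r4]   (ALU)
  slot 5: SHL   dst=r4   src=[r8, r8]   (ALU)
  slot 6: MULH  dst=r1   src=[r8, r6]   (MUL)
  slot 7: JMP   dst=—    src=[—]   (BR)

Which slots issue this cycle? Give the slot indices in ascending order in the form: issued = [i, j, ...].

slot 0 (ALU): ISSUE — free A2,Mu1,Ld1,B1 rp2 wp2
slot 1 (MUL): ISSUE — free A2,Mu0,Ld1,B1 rp0 wp1
slot 2 (ALU): stall RD_PORT — free A2,Mu0,Ld1,B1 rp0 wp1
slot 3 (MEM): stall RD_PORT — free A2,Mu0,Ld1,B1 rp0 wp1
slot 4 (ALU): stall RD_PORT — free A2,Mu0,Ld1,B1 rp0 wp1
slot 5 (ALU): stall RD_PORT — free A2,Mu0,Ld1,B1 rp0 wp1
slot 6 (MUL): stall FU — free A2,Mu0,Ld1,B1 rp0 wp1
slot 7 (BR): ISSUE — free A2,Mu0,Ld1,B0 rp0 wp1

issued = [0, 1, 7]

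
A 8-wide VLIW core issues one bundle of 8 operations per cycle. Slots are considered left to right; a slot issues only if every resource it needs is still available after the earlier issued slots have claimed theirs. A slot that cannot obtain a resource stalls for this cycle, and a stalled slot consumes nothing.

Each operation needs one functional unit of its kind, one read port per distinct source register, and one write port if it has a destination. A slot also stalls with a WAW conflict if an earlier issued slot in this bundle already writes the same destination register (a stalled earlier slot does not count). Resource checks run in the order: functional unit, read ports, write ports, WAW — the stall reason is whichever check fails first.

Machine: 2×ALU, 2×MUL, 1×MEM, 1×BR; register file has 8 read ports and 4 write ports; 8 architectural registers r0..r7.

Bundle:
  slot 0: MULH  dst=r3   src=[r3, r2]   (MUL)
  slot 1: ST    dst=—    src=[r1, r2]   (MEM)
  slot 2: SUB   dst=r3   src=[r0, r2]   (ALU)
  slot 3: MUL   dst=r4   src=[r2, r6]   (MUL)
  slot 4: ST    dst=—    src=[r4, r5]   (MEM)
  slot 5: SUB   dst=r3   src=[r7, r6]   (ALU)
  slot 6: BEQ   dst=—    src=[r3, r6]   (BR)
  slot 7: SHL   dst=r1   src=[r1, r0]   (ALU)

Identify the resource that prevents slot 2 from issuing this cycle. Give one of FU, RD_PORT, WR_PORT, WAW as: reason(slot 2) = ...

reason(slot 2) = WAW

#0 MUL src=r3,r2 dispatched  <A:2 Mu:1 Ld:1 B:1 rd:6 wr:3>
#1 MEM src=r1,r2 dispatched  <A:2 Mu:1 Ld:0 B:1 rd:4 wr:3>
#2 ALU src=r0,r2 held:WAW  <A:2 Mu:1 Ld:0 B:1 rd:4 wr:3>
#3 MUL src=r2,r6 dispatched  <A:2 Mu:0 Ld:0 B:1 rd:2 wr:2>
#4 MEM src=r4,r5 held:FU  <A:2 Mu:0 Ld:0 B:1 rd:2 wr:2>
#5 ALU src=r7,r6 held:WAW  <A:2 Mu:0 Ld:0 B:1 rd:2 wr:2>
#6 BR src=r3,r6 dispatched  <A:2 Mu:0 Ld:0 B:0 rd:0 wr:2>
#7 ALU src=r1,r0 held:RD_PORT  <A:2 Mu:0 Ld:0 B:0 rd:0 wr:2>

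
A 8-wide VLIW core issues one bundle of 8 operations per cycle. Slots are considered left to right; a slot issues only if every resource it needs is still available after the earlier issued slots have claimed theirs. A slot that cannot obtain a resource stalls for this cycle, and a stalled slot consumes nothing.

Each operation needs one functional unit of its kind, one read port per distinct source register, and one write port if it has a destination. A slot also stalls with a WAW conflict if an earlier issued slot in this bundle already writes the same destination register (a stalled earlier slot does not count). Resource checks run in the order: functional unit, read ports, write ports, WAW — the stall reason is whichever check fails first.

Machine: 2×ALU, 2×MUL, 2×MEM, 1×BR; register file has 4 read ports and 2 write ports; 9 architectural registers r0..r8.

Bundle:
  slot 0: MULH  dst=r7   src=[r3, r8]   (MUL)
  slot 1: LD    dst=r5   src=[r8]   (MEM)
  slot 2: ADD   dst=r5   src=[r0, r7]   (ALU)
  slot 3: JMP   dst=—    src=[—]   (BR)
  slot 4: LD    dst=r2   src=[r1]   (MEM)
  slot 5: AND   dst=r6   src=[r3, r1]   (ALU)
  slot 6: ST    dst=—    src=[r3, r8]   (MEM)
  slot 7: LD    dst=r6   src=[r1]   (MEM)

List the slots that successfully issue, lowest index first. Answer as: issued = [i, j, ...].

[0] MUL needs rd=2 wr=1: ok; after: ALU=2 MUL=1 MEM=2 BR=1, R=2, W=1
[1] MEM needs rd=1 wr=1: ok; after: ALU=2 MUL=1 MEM=1 BR=1, R=1, W=0
[2] ALU needs rd=2 wr=1: RD_PORT; after: ALU=2 MUL=1 MEM=1 BR=1, R=1, W=0
[3] BR needs rd=0 wr=0: ok; after: ALU=2 MUL=1 MEM=1 BR=0, R=1, W=0
[4] MEM needs rd=1 wr=1: WR_PORT; after: ALU=2 MUL=1 MEM=1 BR=0, R=1, W=0
[5] ALU needs rd=2 wr=1: RD_PORT; after: ALU=2 MUL=1 MEM=1 BR=0, R=1, W=0
[6] MEM needs rd=2 wr=0: RD_PORT; after: ALU=2 MUL=1 MEM=1 BR=0, R=1, W=0
[7] MEM needs rd=1 wr=1: WR_PORT; after: ALU=2 MUL=1 MEM=1 BR=0, R=1, W=0

issued = [0, 1, 3]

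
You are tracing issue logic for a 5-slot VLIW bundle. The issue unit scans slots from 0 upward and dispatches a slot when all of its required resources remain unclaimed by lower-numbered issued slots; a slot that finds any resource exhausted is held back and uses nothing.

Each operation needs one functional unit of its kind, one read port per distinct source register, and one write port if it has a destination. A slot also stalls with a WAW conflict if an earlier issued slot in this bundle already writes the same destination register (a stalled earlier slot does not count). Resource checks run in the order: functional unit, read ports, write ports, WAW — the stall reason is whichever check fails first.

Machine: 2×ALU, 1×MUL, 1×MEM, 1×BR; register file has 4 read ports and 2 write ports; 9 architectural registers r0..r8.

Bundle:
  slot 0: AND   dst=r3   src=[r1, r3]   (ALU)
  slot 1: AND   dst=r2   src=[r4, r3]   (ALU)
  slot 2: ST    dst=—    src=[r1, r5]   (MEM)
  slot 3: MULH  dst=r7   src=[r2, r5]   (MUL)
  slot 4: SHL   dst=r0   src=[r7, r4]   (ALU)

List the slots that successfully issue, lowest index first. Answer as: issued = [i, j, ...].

  0. ALU→r3 ⇒ go  {1A/1Mu/1Ld/1B | 2r 1w}
  1. ALU→r2 ⇒ go  {0A/1Mu/1Ld/1B | 0r 0w}
  2. MEM ⇒ no(RD_PORT)  {0A/1Mu/1Ld/1B | 0r 0w}
  3. MUL→r7 ⇒ no(RD_PORT)  {0A/1Mu/1Ld/1B | 0r 0w}
  4. ALU→r0 ⇒ no(FU)  {0A/1Mu/1Ld/1B | 0r 0w}

issued = [0, 1]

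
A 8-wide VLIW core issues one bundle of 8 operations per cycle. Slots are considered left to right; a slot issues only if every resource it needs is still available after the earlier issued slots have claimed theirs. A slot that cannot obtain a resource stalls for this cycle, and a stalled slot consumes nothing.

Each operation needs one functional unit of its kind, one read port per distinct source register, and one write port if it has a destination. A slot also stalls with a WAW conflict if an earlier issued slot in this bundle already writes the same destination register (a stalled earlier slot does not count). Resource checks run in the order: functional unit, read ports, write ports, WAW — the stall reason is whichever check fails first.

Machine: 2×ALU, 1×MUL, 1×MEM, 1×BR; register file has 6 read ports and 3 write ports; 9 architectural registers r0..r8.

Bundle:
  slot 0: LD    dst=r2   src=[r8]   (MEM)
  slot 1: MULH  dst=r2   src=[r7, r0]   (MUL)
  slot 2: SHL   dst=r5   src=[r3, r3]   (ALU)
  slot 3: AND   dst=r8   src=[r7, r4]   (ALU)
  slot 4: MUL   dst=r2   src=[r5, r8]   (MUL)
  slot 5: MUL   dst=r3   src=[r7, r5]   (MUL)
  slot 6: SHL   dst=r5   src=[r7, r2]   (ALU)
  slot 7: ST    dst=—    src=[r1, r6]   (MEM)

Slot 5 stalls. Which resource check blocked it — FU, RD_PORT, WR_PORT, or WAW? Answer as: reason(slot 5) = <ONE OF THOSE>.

reason(slot 5) = WR_PORT

[0] MEM needs rd=1 wr=1: ok; after: ALU=2 MUL=1 MEM=0 BR=1, R=5, W=2
[1] MUL needs rd=2 wr=1: WAW; after: ALU=2 MUL=1 MEM=0 BR=1, R=5, W=2
[2] ALU needs rd=1 wr=1: ok; after: ALU=1 MUL=1 MEM=0 BR=1, R=4, W=1
[3] ALU needs rd=2 wr=1: ok; after: ALU=0 MUL=1 MEM=0 BR=1, R=2, W=0
[4] MUL needs rd=2 wr=1: WR_PORT; after: ALU=0 MUL=1 MEM=0 BR=1, R=2, W=0
[5] MUL needs rd=2 wr=1: WR_PORT; after: ALU=0 MUL=1 MEM=0 BR=1, R=2, W=0
[6] ALU needs rd=2 wr=1: FU; after: ALU=0 MUL=1 MEM=0 BR=1, R=2, W=0
[7] MEM needs rd=2 wr=0: FU; after: ALU=0 MUL=1 MEM=0 BR=1, R=2, W=0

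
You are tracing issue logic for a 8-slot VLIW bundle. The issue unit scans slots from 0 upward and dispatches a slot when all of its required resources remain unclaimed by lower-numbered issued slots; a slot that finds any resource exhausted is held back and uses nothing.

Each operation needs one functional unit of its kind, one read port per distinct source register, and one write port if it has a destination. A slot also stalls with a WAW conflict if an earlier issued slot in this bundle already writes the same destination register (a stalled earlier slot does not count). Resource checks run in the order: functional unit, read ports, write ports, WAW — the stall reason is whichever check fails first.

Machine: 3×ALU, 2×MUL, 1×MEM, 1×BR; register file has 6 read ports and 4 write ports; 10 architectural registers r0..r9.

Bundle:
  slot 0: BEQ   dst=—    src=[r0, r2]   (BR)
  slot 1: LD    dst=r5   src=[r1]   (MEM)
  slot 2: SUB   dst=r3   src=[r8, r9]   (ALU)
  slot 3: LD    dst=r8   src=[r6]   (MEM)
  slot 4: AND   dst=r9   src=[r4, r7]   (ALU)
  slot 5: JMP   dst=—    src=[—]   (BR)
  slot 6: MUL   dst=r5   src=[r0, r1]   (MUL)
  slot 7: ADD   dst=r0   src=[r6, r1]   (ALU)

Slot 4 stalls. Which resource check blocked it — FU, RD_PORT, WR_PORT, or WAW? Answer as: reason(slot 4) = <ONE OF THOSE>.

reason(slot 4) = RD_PORT

#0 BR src=r0,r2 dispatched  <A:3 Mu:2 Ld:1 B:0 rd:4 wr:4>
#1 MEM src=r1 dispatched  <A:3 Mu:2 Ld:0 B:0 rd:3 wr:3>
#2 ALU src=r8,r9 dispatched  <A:2 Mu:2 Ld:0 B:0 rd:1 wr:2>
#3 MEM src=r6 held:FU  <A:2 Mu:2 Ld:0 B:0 rd:1 wr:2>
#4 ALU src=r4,r7 held:RD_PORT  <A:2 Mu:2 Ld:0 B:0 rd:1 wr:2>
#5 BR src=- held:FU  <A:2 Mu:2 Ld:0 B:0 rd:1 wr:2>
#6 MUL src=r0,r1 held:RD_PORT  <A:2 Mu:2 Ld:0 B:0 rd:1 wr:2>
#7 ALU src=r6,r1 held:RD_PORT  <A:2 Mu:2 Ld:0 B:0 rd:1 wr:2>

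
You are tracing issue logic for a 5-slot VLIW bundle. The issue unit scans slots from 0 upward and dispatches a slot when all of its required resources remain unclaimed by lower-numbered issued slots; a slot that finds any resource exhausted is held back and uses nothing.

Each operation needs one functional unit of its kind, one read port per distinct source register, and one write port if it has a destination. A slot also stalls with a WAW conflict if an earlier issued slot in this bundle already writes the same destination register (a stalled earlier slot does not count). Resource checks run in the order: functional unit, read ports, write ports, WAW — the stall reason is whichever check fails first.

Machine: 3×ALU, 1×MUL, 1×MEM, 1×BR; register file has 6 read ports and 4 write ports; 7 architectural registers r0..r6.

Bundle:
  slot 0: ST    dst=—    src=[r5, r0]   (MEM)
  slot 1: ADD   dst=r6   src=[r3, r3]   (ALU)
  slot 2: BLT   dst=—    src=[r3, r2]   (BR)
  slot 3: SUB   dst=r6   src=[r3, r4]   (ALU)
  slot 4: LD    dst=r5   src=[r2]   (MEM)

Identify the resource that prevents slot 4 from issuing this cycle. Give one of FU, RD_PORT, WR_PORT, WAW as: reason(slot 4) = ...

reason(slot 4) = FU

#0 MEM src=r5,r0 dispatched  <A:3 Mu:1 Ld:0 B:1 rd:4 wr:4>
#1 ALU src=r3,r3 dispatched  <A:2 Mu:1 Ld:0 B:1 rd:3 wr:3>
#2 BR src=r3,r2 dispatched  <A:2 Mu:1 Ld:0 B:0 rd:1 wr:3>
#3 ALU src=r3,r4 held:RD_PORT  <A:2 Mu:1 Ld:0 B:0 rd:1 wr:3>
#4 MEM src=r2 held:FU  <A:2 Mu:1 Ld:0 B:0 rd:1 wr:3>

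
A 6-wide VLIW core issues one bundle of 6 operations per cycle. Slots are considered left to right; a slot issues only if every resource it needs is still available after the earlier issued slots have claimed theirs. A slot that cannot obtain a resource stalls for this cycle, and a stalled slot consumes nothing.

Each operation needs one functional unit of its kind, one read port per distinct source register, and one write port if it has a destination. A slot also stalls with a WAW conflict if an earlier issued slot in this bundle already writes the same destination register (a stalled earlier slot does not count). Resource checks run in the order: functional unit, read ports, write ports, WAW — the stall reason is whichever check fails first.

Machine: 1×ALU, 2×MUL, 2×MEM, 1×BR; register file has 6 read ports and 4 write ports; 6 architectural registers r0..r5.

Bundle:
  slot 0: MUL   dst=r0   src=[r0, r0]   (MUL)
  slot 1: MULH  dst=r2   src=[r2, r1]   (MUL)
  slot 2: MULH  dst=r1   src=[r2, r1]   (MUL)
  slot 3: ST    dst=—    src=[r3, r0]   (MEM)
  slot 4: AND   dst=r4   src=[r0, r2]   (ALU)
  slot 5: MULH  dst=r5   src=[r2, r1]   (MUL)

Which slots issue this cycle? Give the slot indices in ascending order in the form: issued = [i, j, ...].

#0 MUL src=r0,r0 dispatched  <A:1 Mu:1 Ld:2 B:1 rd:5 wr:3>
#1 MUL src=r2,r1 dispatched  <A:1 Mu:0 Ld:2 B:1 rd:3 wr:2>
#2 MUL src=r2,r1 held:FU  <A:1 Mu:0 Ld:2 B:1 rd:3 wr:2>
#3 MEM src=r3,r0 dispatched  <A:1 Mu:0 Ld:1 B:1 rd:1 wr:2>
#4 ALU src=r0,r2 held:RD_PORT  <A:1 Mu:0 Ld:1 B:1 rd:1 wr:2>
#5 MUL src=r2,r1 held:FU  <A:1 Mu:0 Ld:1 B:1 rd:1 wr:2>

issued = [0, 1, 3]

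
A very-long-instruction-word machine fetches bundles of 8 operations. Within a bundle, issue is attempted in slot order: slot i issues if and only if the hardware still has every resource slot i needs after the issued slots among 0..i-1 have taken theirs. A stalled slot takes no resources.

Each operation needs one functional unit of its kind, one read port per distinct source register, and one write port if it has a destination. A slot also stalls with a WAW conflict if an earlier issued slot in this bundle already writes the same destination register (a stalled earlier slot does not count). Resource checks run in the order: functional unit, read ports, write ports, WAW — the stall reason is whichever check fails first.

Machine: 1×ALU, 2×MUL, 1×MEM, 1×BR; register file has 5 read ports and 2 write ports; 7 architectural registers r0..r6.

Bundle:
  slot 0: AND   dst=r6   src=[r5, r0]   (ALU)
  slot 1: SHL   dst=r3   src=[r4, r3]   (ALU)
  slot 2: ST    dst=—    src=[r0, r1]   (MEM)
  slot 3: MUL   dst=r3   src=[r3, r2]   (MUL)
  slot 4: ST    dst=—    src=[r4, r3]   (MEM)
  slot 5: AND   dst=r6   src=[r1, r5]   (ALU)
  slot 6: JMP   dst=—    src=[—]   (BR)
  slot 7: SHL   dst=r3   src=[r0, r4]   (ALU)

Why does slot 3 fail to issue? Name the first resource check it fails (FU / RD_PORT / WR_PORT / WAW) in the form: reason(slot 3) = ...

reason(slot 3) = RD_PORT

  0. ALU→r6 ⇒ go  {0A/2Mu/1Ld/1B | 3r 1w}
  1. ALU→r3 ⇒ no(FU)  {0A/2Mu/1Ld/1B | 3r 1w}
  2. MEM ⇒ go  {0A/2Mu/0Ld/1B | 1r 1w}
  3. MUL→r3 ⇒ no(RD_PORT)  {0A/2Mu/0Ld/1B | 1r 1w}
  4. MEM ⇒ no(FU)  {0A/2Mu/0Ld/1B | 1r 1w}
  5. ALU→r6 ⇒ no(FU)  {0A/2Mu/0Ld/1B | 1r 1w}
  6. BR ⇒ go  {0A/2Mu/0Ld/0B | 1r 1w}
  7. ALU→r3 ⇒ no(FU)  {0A/2Mu/0Ld/0B | 1r 1w}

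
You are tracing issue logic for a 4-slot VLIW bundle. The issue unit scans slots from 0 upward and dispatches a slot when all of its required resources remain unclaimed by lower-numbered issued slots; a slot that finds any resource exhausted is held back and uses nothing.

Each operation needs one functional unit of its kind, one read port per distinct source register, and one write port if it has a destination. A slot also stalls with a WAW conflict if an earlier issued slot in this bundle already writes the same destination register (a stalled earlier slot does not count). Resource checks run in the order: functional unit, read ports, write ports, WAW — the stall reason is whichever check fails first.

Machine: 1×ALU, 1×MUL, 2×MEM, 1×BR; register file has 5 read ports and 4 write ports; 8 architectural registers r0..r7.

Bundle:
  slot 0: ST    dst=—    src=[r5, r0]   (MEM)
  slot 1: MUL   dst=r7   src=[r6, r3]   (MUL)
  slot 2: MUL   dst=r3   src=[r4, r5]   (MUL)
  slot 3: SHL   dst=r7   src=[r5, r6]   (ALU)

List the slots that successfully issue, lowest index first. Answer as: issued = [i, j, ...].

[0] MEM needs rd=2 wr=0: ok; after: ALU=1 MUL=1 MEM=1 BR=1, R=3, W=4
[1] MUL needs rd=2 wr=1: ok; after: ALU=1 MUL=0 MEM=1 BR=1, R=1, W=3
[2] MUL needs rd=2 wr=1: FU; after: ALU=1 MUL=0 MEM=1 BR=1, R=1, W=3
[3] ALU needs rd=2 wr=1: RD_PORT; after: ALU=1 MUL=0 MEM=1 BR=1, R=1, W=3

issued = [0, 1]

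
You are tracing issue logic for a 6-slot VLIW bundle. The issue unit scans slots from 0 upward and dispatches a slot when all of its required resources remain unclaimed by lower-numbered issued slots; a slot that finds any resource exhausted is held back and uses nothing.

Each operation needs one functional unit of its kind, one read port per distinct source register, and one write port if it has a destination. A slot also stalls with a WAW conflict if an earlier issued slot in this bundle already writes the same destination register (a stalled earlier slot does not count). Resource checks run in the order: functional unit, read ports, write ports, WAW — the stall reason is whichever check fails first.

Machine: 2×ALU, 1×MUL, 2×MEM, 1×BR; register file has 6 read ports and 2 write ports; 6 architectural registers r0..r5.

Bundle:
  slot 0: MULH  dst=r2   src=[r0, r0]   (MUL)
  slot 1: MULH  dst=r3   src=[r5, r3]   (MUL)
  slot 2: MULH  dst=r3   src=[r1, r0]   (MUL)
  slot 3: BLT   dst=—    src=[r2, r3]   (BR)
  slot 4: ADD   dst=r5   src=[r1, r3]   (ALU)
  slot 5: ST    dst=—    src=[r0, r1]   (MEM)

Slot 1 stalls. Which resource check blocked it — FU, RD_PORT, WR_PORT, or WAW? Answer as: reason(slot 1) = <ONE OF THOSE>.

reason(slot 1) = FU

#0 MUL src=r0,r0 dispatched  <A:2 Mu:0 Ld:2 B:1 rd:5 wr:1>
#1 MUL src=r5,r3 held:FU  <A:2 Mu:0 Ld:2 B:1 rd:5 wr:1>
#2 MUL src=r1,r0 held:FU  <A:2 Mu:0 Ld:2 B:1 rd:5 wr:1>
#3 BR src=r2,r3 dispatched  <A:2 Mu:0 Ld:2 B:0 rd:3 wr:1>
#4 ALU src=r1,r3 dispatched  <A:1 Mu:0 Ld:2 B:0 rd:1 wr:0>
#5 MEM src=r0,r1 held:RD_PORT  <A:1 Mu:0 Ld:2 B:0 rd:1 wr:0>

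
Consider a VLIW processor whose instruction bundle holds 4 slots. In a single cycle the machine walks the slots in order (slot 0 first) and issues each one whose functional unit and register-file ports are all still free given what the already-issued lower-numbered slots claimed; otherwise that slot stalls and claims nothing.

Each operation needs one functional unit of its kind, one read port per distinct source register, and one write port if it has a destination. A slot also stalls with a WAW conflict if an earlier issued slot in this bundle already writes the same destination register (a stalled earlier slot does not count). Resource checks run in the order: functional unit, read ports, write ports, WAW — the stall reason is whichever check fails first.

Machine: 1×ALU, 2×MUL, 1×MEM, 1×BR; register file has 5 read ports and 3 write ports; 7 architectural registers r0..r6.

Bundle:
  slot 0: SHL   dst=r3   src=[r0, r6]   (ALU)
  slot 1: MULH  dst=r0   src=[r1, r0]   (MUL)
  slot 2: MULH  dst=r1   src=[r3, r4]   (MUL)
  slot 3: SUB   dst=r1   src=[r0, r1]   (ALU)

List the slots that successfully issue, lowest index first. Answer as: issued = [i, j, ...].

(0) want 1×ALU +2rd +1wr — yes → AL0|MU2|ME1|BR1|rd3|wr2
(1) want 1×MUL +2rd +1wr — yes → AL0|MU1|ME1|BR1|rd1|wr1
(2) want 1×MUL +2rd +1wr — RD_PORT → AL0|MU1|ME1|BR1|rd1|wr1
(3) want 1×ALU +2rd +1wr — FU → AL0|MU1|ME1|BR1|rd1|wr1

issued = [0, 1]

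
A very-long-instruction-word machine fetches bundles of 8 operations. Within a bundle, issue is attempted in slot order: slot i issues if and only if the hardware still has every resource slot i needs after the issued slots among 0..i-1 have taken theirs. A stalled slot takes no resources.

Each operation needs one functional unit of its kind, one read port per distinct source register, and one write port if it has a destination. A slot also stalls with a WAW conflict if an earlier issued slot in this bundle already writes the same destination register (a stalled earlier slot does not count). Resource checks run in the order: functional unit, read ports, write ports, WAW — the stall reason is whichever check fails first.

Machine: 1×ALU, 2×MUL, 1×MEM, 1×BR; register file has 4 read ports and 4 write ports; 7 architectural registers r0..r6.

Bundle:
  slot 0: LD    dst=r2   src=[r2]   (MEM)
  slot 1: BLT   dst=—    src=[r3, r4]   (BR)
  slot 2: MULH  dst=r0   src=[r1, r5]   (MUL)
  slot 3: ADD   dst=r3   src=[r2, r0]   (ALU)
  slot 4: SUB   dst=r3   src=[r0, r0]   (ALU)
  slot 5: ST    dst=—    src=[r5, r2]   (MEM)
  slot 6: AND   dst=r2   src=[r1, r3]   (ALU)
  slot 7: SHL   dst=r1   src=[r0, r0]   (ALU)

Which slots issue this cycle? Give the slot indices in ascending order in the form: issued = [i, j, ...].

issued = [0, 1, 4]

  0. MEM→r2 ⇒ go  {1A/2Mu/0Ld/1B | 3r 3w}
  1. BR ⇒ go  {1A/2Mu/0Ld/0B | 1r 3w}
  2. MUL→r0 ⇒ no(RD_PORT)  {1A/2Mu/0Ld/0B | 1r 3w}
  3. ALU→r3 ⇒ no(RD_PORT)  {1A/2Mu/0Ld/0B | 1r 3w}
  4. ALU→r3 ⇒ go  {0A/2Mu/0Ld/0B | 0r 2w}
  5. MEM ⇒ no(FU)  {0A/2Mu/0Ld/0B | 0r 2w}
  6. ALU→r2 ⇒ no(FU)  {0A/2Mu/0Ld/0B | 0r 2w}
  7. ALU→r1 ⇒ no(FU)  {0A/2Mu/0Ld/0B | 0r 2w}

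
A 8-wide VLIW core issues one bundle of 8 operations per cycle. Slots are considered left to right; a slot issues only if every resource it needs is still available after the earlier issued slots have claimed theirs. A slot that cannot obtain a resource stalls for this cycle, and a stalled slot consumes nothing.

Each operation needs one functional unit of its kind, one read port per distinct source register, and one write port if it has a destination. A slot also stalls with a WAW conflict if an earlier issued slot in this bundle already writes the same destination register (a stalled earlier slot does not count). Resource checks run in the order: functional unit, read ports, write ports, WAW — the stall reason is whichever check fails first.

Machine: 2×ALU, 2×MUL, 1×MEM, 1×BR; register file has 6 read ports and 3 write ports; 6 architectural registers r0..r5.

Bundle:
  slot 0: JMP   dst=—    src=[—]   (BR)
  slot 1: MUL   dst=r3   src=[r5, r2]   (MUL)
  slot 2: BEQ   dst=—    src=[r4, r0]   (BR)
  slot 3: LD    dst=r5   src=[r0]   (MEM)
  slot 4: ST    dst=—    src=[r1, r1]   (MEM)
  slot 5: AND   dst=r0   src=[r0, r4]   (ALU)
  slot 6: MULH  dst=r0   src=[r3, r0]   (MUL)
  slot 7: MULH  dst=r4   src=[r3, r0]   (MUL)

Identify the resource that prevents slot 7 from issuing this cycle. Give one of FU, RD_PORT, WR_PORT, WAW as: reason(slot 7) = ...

#0 BR src=- dispatched  <A:2 Mu:2 Ld:1 B:0 rd:6 wr:3>
#1 MUL src=r5,r2 dispatched  <A:2 Mu:1 Ld:1 B:0 rd:4 wr:2>
#2 BR src=r4,r0 held:FU  <A:2 Mu:1 Ld:1 B:0 rd:4 wr:2>
#3 MEM src=r0 dispatched  <A:2 Mu:1 Ld:0 B:0 rd:3 wr:1>
#4 MEM src=r1,r1 held:FU  <A:2 Mu:1 Ld:0 B:0 rd:3 wr:1>
#5 ALU src=r0,r4 dispatched  <A:1 Mu:1 Ld:0 B:0 rd:1 wr:0>
#6 MUL src=r3,r0 held:RD_PORT  <A:1 Mu:1 Ld:0 B:0 rd:1 wr:0>
#7 MUL src=r3,r0 held:RD_PORT  <A:1 Mu:1 Ld:0 B:0 rd:1 wr:0>

reason(slot 7) = RD_PORT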